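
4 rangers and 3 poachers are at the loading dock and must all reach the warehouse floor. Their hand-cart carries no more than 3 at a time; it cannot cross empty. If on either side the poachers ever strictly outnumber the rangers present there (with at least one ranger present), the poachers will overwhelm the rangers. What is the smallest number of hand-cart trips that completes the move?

Counting alone: each trip to the warehouse floor takes at most 3 across and each return brings at least 1 back, so after t trips out (and t−1 returns) at most 3t − (t−1) of the 7 are across; that first reaches 7 at t = 3, so at least 5 crossings are needed.
The plan below uses exactly 5 crossings, so it is optimal:
1. 3 poachers → the warehouse floor.  (the loading dock: 4R 0P; the warehouse floor: 0R 3P)
2. 1 poacher ← the loading dock.  (the loading dock: 4R 1P; the warehouse floor: 0R 2P)
3. 3 rangers → the warehouse floor.  (the loading dock: 1R 1P; the warehouse floor: 3R 2P)
4. 1 ranger ← the loading dock.  (the loading dock: 2R 1P; the warehouse floor: 2R 2P)
5. 2 rangers and 1 poacher → the warehouse floor.  (the loading dock: 0R 0P; the warehouse floor: 4R 3P)

5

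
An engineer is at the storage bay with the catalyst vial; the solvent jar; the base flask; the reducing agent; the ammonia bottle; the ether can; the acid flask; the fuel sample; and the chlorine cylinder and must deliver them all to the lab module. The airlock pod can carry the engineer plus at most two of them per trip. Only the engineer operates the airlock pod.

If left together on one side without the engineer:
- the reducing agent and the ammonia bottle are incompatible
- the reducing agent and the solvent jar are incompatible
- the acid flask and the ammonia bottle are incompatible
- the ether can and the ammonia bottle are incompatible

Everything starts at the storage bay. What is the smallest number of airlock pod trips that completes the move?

9

Counting alone: the engineer can take at most 2 across per trip to the lab module, so moving all 9 needs at least 5 loaded trips out, with a return between consecutive ones — at least 9 crossings.
The plan below uses exactly 9 crossings, so it is optimal:
1. Engineer goes to the lab module with the ammonia bottle and the solvent jar.  [the storage bay: the acid flask, the base flask, the catalyst vial, the chlorine cylinder, the ether can, the fuel sample, the reducing agent | the lab module: the ammonia bottle, the solvent jar]
2. Engineer goes back to the storage bay alone.  [the storage bay: the acid flask, the base flask, the catalyst vial, the chlorine cylinder, the ether can, the fuel sample, the reducing agent | the lab module: the ammonia bottle, the solvent jar]
3. Engineer goes to the lab module with the base flask and the catalyst vial.  [the storage bay: the acid flask, the chlorine cylinder, the ether can, the fuel sample, the reducing agent | the lab module: the ammonia bottle, the base flask, the catalyst vial, the solvent jar]
4. Engineer goes back to the storage bay alone.  [the storage bay: the acid flask, the chlorine cylinder, the ether can, the fuel sample, the reducing agent | the lab module: the ammonia bottle, the base flask, the catalyst vial, the solvent jar]
5. Engineer goes to the lab module with the chlorine cylinder and the fuel sample.  [the storage bay: the acid flask, the ether can, the reducing agent | the lab module: the ammonia bottle, the base flask, the catalyst vial, the chlorine cylinder, the fuel sample, the solvent jar]
6. Engineer goes back to the storage bay alone.  [the storage bay: the acid flask, the ether can, the reducing agent | the lab module: the ammonia bottle, the base flask, the catalyst vial, the chlorine cylinder, the fuel sample, the solvent jar]
7. Engineer goes to the lab module with the acid flask and the ether can.  [the storage bay: the reducing agent | the lab module: the acid flask, the ammonia bottle, the base flask, the catalyst vial, the chlorine cylinder, the ether can, the fuel sample, the solvent jar]
8. Engineer goes back to the storage bay with the ammonia bottle.  [the storage bay: the ammonia bottle, the reducing agent | the lab module: the acid flask, the base flask, the catalyst vial, the chlorine cylinder, the ether can, the fuel sample, the solvent jar]
9. Engineer goes to the lab module with the ammonia bottle and the reducing agent.  [the storage bay: — | the lab module: the acid flask, the ammonia bottle, the base flask, the catalyst vial, the chlorine cylinder, the ether can, the fuel sample, the reducing agent, the solvent jar]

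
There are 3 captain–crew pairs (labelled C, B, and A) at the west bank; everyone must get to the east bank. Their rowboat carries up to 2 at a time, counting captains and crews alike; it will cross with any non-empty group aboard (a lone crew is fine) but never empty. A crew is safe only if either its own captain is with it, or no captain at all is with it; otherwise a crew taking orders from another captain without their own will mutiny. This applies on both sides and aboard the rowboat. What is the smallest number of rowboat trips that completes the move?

Counting alone: each trip to the east bank takes at most 2 across and each return brings at least 1 back, so after t trips out (and t−1 returns) at most 2t − (t−1) of the 6 are across; that first reaches 6 at t = 5, so at least 9 crossings are needed.
The safety rule pushes this higher. Following every safe sequence of crossings, the most of the 6 that can be at the east bank as the rowboat arrives there on crossing 9 is 5 — never all 6.
So no plan with fewer than 11 crossings exists, and this one achieves 11:
1. captain C and crew C cross → the east bank.
2. captain C crosses ← the west bank.
3. crew A and crew B cross → the east bank.
4. crew C crosses ← the west bank.
5. captain A and captain B cross → the east bank.
6. captain B and crew B cross ← the west bank.
7. captain B and captain C cross → the east bank.
8. crew A crosses ← the west bank.
9. crew B and crew C cross → the east bank.
10. captain A crosses ← the west bank.
11. captain A and crew A cross → the east bank.

11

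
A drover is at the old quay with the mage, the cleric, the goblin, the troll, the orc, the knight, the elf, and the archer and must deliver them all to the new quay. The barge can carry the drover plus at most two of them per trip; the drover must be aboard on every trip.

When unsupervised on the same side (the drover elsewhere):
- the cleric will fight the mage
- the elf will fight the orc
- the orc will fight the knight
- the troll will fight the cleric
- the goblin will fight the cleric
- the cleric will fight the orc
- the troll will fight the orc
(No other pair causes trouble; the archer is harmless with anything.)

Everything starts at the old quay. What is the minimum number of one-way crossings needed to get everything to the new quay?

13

Counting alone: the drover can take at most 2 across per trip to the new quay, so moving all 8 needs at least 4 loaded trips out, with a return between consecutive ones — at least 7 crossings.
The safety rule pushes this higher. Following every safe sequence of crossings, the most of the 8 that can be at the new quay as the barge arrives there on crossings 7, 9, 11 is 5, 6, 7 respectively — never all 8.
So no plan with fewer than 13 crossings exists, and this one achieves 13:
1. Drover goes to the new quay with the cleric and the orc.  [the old quay: the archer, the elf, the goblin, the knight, the mage, the troll | the new quay: the cleric, the orc]
2. Drover goes back to the old quay with the cleric.  [the old quay: the archer, the cleric, the elf, the goblin, the knight, the mage, the troll | the new quay: the orc]
3. Drover goes to the new quay with the cleric and the mage.  [the old quay: the archer, the elf, the goblin, the knight, the troll | the new quay: the cleric, the mage, the orc]
4. Drover goes back to the old quay with the cleric.  [the old quay: the archer, the cleric, the elf, the goblin, the knight, the troll | the new quay: the mage, the orc]
5. Drover goes to the new quay with the cleric and the goblin.  [the old quay: the archer, the elf, the knight, the troll | the new quay: the cleric, the goblin, the mage, the orc]
6. Drover goes back to the old quay with the cleric.  [the old quay: the archer, the cleric, the elf, the knight, the troll | the new quay: the goblin, the mage, the orc]
7. Drover goes to the new quay with the archer and the cleric.  [the old quay: the elf, the knight, the troll | the new quay: the archer, the cleric, the goblin, the mage, the orc]
8. Drover goes back to the old quay with the cleric.  [the old quay: the cleric, the elf, the knight, the troll | the new quay: the archer, the goblin, the mage, the orc]
9. Drover goes to the new quay with the knight and the troll.  [the old quay: the cleric, the elf | the new quay: the archer, the goblin, the knight, the mage, the orc, the troll]
10. Drover goes back to the old quay with the orc.  [the old quay: the cleric, the elf, the orc | the new quay: the archer, the goblin, the knight, the mage, the troll]
11. Drover goes to the new quay with the cleric and the elf.  [the old quay: the orc | the new quay: the archer, the cleric, the elf, the goblin, the knight, the mage, the troll]
12. Drover goes back to the old quay with the cleric.  [the old quay: the cleric, the orc | the new quay: the archer, the elf, the goblin, the knight, the mage, the troll]
13. Drover goes to the new quay with the cleric and the orc.  [the old quay: — | the new quay: the archer, the cleric, the elf, the goblin, the knight, the mage, the orc, the troll]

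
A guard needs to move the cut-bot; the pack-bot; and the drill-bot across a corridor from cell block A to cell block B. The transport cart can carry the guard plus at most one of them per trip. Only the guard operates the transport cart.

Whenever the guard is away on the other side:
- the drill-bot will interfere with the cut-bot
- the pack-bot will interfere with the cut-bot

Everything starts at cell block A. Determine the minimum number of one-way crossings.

7

Counting alone: the guard can take at most 1 across per trip to cell block B, so moving all 3 needs at least 3 loaded trips out, with a return between consecutive ones — at least 5 crossings.
The safety rule pushes this higher. Following every safe sequence of crossings, the most of the 3 that can be at cell block B as the transport cart arrives there on crossing 5 is 2 — never all 3.
So no plan with fewer than 7 crossings exists, and this one achieves 7:
1. Guard goes to cell block B with the cut-bot.  [cell block A: the drill-bot, the pack-bot | cell block B: the cut-bot]
2. Guard goes back to cell block A alone.  [cell block A: the drill-bot, the pack-bot | cell block B: the cut-bot]
3. Guard goes to cell block B with the pack-bot.  [cell block A: the drill-bot | cell block B: the cut-bot, the pack-bot]
4. Guard goes back to cell block A with the cut-bot.  [cell block A: the cut-bot, the drill-bot | cell block B: the pack-bot]
5. Guard goes to cell block B with the drill-bot.  [cell block A: the cut-bot | cell block B: the drill-bot, the pack-bot]
6. Guard goes back to cell block A alone.  [cell block A: the cut-bot | cell block B: the drill-bot, the pack-bot]
7. Guard goes to cell block B with the cut-bot.  [cell block A: — | cell block B: the cut-bot, the drill-bot, the pack-bot]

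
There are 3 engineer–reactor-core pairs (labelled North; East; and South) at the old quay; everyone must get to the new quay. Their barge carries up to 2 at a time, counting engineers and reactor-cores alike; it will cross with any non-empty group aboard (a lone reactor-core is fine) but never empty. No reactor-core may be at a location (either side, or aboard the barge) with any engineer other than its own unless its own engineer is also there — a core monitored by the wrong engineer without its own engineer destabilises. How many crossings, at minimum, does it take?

Counting alone: each trip to the new quay takes at most 2 across and each return brings at least 1 back, so after t trips out (and t−1 returns) at most 2t − (t−1) of the 6 are across; that first reaches 6 at t = 5, so at least 9 crossings are needed.
The safety rule pushes this higher. Following every safe sequence of crossings, the most of the 6 that can be at the new quay as the barge arrives there on crossing 9 is 5 — never all 6.
So no plan with fewer than 11 crossings exists, and this one achieves 11:
1. engineer North and reactor-core North cross → the new quay.
2. engineer North crosses ← the old quay.
3. reactor-core East and reactor-core South cross → the new quay.
4. reactor-core North crosses ← the old quay.
5. engineer East and engineer South cross → the new quay.
6. engineer East and reactor-core East cross ← the old quay.
7. engineer East and engineer North cross → the new quay.
8. reactor-core South crosses ← the old quay.
9. reactor-core East and reactor-core North cross → the new quay.
10. engineer South crosses ← the old quay.
11. engineer South and reactor-core South cross → the new quay.

11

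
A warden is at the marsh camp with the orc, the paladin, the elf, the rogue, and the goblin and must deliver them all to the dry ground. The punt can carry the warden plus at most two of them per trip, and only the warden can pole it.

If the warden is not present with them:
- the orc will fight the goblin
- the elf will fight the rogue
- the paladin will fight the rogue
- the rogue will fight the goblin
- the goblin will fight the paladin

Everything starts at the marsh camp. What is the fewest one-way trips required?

7

Counting alone: the warden can take at most 2 across per trip to the dry ground, so moving all 5 needs at least 3 loaded trips out, with a return between consecutive ones — at least 5 crossings.
The safety rule pushes this higher. Following every safe sequence of crossings, the most of the 5 that can be at the dry ground as the punt arrives there on crossing 5 is 4 — never all 5.
So no plan with fewer than 7 crossings exists, and this one achieves 7:
1. Warden goes to the dry ground with the goblin and the rogue.
2. Warden goes back to the marsh camp with the rogue.
3. Warden goes to the dry ground with the orc and the rogue.
4. Warden goes back to the marsh camp with the goblin.
5. Warden goes to the dry ground with the elf and the paladin.
6. Warden goes back to the marsh camp with the rogue.
7. Warden goes to the dry ground with the goblin and the rogue.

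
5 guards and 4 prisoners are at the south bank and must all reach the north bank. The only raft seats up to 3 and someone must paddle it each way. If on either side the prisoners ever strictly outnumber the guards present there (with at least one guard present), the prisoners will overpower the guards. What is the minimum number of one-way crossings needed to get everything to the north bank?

7

Counting alone: each trip to the north bank takes at most 3 across and each return brings at least 1 back, so after t trips out (and t−1 returns) at most 3t − (t−1) of the 9 are across; that first reaches 9 at t = 4, so at least 7 crossings are needed.
The plan below uses exactly 7 crossings, so it is optimal:
1. 3 prisoners → the north bank.  (the south bank: 5G 1P; the north bank: 0G 3P)
2. 1 prisoner ← the south bank.  (the south bank: 5G 2P; the north bank: 0G 2P)
3. 3 guards → the north bank.  (the south bank: 2G 2P; the north bank: 3G 2P)
4. 1 guard ← the south bank.  (the south bank: 3G 2P; the north bank: 2G 2P)
5. 2 guards and 1 prisoner → the north bank.  (the south bank: 1G 1P; the north bank: 4G 3P)
6. 1 guard ← the south bank.  (the south bank: 2G 1P; the north bank: 3G 3P)
7. 2 guards and 1 prisoner → the north bank.  (the south bank: 0G 0P; the north bank: 5G 4P)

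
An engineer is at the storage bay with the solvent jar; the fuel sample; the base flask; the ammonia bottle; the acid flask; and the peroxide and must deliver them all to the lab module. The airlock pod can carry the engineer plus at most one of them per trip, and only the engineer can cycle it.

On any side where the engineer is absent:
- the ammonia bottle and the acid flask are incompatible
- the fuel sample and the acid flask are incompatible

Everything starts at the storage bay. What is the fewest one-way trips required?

Counting alone: the engineer can take at most 1 across per trip to the lab module, so moving all 6 needs at least 6 loaded trips out, with a return between consecutive ones — at least 11 crossings.
The safety rule pushes this higher. Following every safe sequence of crossings, the most of the 6 that can be at the lab module as the airlock pod arrives there on crossing 11 is 5 — never all 6.
So no plan with fewer than 13 crossings exists, and this one achieves 13:
1. Engineer goes to the lab module with the acid flask.  [the storage bay: the ammonia bottle, the base flask, the fuel sample, the peroxide, the solvent jar | the lab module: the acid flask]
2. Engineer goes back to the storage bay alone.  [the storage bay: the ammonia bottle, the base flask, the fuel sample, the peroxide, the solvent jar | the lab module: the acid flask]
3. Engineer goes to the lab module with the solvent jar.  [the storage bay: the ammonia bottle, the base flask, the fuel sample, the peroxide | the lab module: the acid flask, the solvent jar]
4. Engineer goes back to the storage bay alone.  [the storage bay: the ammonia bottle, the base flask, the fuel sample, the peroxide | the lab module: the acid flask, the solvent jar]
5. Engineer goes to the lab module with the fuel sample.  [the storage bay: the ammonia bottle, the base flask, the peroxide | the lab module: the acid flask, the fuel sample, the solvent jar]
6. Engineer goes back to the storage bay with the acid flask.  [the storage bay: the acid flask, the ammonia bottle, the base flask, the peroxide | the lab module: the fuel sample, the solvent jar]
7. Engineer goes to the lab module with the ammonia bottle.  [the storage bay: the acid flask, the base flask, the peroxide | the lab module: the ammonia bottle, the fuel sample, the solvent jar]
8. Engineer goes back to the storage bay alone.  [the storage bay: the acid flask, the base flask, the peroxide | the lab module: the ammonia bottle, the fuel sample, the solvent jar]
9. Engineer goes to the lab module with the base flask.  [the storage bay: the acid flask, the peroxide | the lab module: the ammonia bottle, the base flask, the fuel sample, the solvent jar]
10. Engineer goes back to the storage bay alone.  [the storage bay: the acid flask, the peroxide | the lab module: the ammonia bottle, the base flask, the fuel sample, the solvent jar]
11. Engineer goes to the lab module with the peroxide.  [the storage bay: the acid flask | the lab module: the ammonia bottle, the base flask, the fuel sample, the peroxide, the solvent jar]
12. Engineer goes back to the storage bay alone.  [the storage bay: the acid flask | the lab module: the ammonia bottle, the base flask, the fuel sample, the peroxide, the solvent jar]
13. Engineer goes to the lab module with the acid flask.  [the storage bay: — | the lab module: the acid flask, the ammonia bottle, the base flask, the fuel sample, the peroxide, the solvent jar]

13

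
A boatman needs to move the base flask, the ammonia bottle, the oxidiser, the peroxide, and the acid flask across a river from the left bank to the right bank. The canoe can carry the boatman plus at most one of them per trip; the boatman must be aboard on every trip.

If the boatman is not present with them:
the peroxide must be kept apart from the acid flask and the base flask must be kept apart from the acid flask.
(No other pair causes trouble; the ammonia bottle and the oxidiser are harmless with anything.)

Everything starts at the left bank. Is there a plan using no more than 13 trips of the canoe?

Yes — this plan uses 11 crossings (≤ 13):
1. Boatman goes to the right bank with the acid flask.  [the left bank: the ammonia bottle, the base flask, the oxidiser, the peroxide | the right bank: the acid flask]
2. Boatman goes back to the left bank alone.  [the left bank: the ammonia bottle, the base flask, the oxidiser, the peroxide | the right bank: the acid flask]
3. Boatman goes to the right bank with the base flask.  [the left bank: the ammonia bottle, the oxidiser, the peroxide | the right bank: the acid flask, the base flask]
4. Boatman goes back to the left bank with the acid flask.  [the left bank: the acid flask, the ammonia bottle, the oxidiser, the peroxide | the right bank: the base flask]
5. Boatman goes to the right bank with the peroxide.  [the left bank: the acid flask, the ammonia bottle, the oxidiser | the right bank: the base flask, the peroxide]
6. Boatman goes back to the left bank alone.  [the left bank: the acid flask, the ammonia bottle, the oxidiser | the right bank: the base flask, the peroxide]
7. Boatman goes to the right bank with the ammonia bottle.  [the left bank: the acid flask, the oxidiser | the right bank: the ammonia bottle, the base flask, the peroxide]
8. Boatman goes back to the left bank alone.  [the left bank: the acid flask, the oxidiser | the right bank: the ammonia bottle, the base flask, the peroxide]
9. Boatman goes to the right bank with the oxidiser.  [the left bank: the acid flask | the right bank: the ammonia bottle, the base flask, the oxidiser, the peroxide]
10. Boatman goes back to the left bank alone.  [the left bank: the acid flask | the right bank: the ammonia bottle, the base flask, the oxidiser, the peroxide]
11. Boatman goes to the right bank with the acid flask.  [the left bank: — | the right bank: the acid flask, the ammonia bottle, the base flask, the oxidiser, the peroxide]

Yes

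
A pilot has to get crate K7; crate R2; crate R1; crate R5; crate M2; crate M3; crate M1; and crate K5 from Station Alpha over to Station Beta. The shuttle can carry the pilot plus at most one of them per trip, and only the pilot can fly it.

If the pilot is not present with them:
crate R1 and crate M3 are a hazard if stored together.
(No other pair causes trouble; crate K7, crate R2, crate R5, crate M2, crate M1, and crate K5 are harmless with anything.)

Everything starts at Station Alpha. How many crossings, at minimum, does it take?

15

Counting alone: the pilot can take at most 1 across per trip to Station Beta, so moving all 8 needs at least 8 loaded trips out, with a return between consecutive ones — at least 15 crossings.
The plan below uses exactly 15 crossings, so it is optimal:
1. Pilot goes to Station Beta with crate R1.  [Station Alpha: crate K5, crate K7, crate M1, crate M2, crate M3, crate R2, crate R5 | Station Beta: crate R1]
2. Pilot goes back to Station Alpha alone.  [Station Alpha: crate K5, crate K7, crate M1, crate M2, crate M3, crate R2, crate R5 | Station Beta: crate R1]
3. Pilot goes to Station Beta with crate K7.  [Station Alpha: crate K5, crate M1, crate M2, crate M3, crate R2, crate R5 | Station Beta: crate K7, crate R1]
4. Pilot goes back to Station Alpha alone.  [Station Alpha: crate K5, crate M1, crate M2, crate M3, crate R2, crate R5 | Station Beta: crate K7, crate R1]
5. Pilot goes to Station Beta with crate R2.  [Station Alpha: crate K5, crate M1, crate M2, crate M3, crate R5 | Station Beta: crate K7, crate R1, crate R2]
6. Pilot goes back to Station Alpha alone.  [Station Alpha: crate K5, crate M1, crate M2, crate M3, crate R5 | Station Beta: crate K7, crate R1, crate R2]
7. Pilot goes to Station Beta with crate R5.  [Station Alpha: crate K5, crate M1, crate M2, crate M3 | Station Beta: crate K7, crate R1, crate R2, crate R5]
8. Pilot goes back to Station Alpha alone.  [Station Alpha: crate K5, crate M1, crate M2, crate M3 | Station Beta: crate K7, crate R1, crate R2, crate R5]
9. Pilot goes to Station Beta with crate M2.  [Station Alpha: crate K5, crate M1, crate M3 | Station Beta: crate K7, crate M2, crate R1, crate R2, crate R5]
10. Pilot goes back to Station Alpha alone.  [Station Alpha: crate K5, crate M1, crate M3 | Station Beta: crate K7, crate M2, crate R1, crate R2, crate R5]
11. Pilot goes to Station Beta with crate M1.  [Station Alpha: crate K5, crate M3 | Station Beta: crate K7, crate M1, crate M2, crate R1, crate R2, crate R5]
12. Pilot goes back to Station Alpha alone.  [Station Alpha: crate K5, crate M3 | Station Beta: crate K7, crate M1, crate M2, crate R1, crate R2, crate R5]
13. Pilot goes to Station Beta with crate K5.  [Station Alpha: crate M3 | Station Beta: crate K5, crate K7, crate M1, crate M2, crate R1, crate R2, crate R5]
14. Pilot goes back to Station Alpha alone.  [Station Alpha: crate M3 | Station Beta: crate K5, crate K7, crate M1, crate M2, crate R1, crate R2, crate R5]
15. Pilot goes to Station Beta with crate M3.  [Station Alpha: — | Station Beta: crate K5, crate K7, crate M1, crate M2, crate M3, crate R1, crate R2, crate R5]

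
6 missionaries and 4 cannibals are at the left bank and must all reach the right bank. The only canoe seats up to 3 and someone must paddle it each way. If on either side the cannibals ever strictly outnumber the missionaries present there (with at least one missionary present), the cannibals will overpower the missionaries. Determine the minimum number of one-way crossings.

9

Counting alone: each trip to the right bank takes at most 3 across and each return brings at least 1 back, so after t trips out (and t−1 returns) at most 3t − (t−1) of the 10 are across; that first reaches 10 at t = 5, so at least 9 crossings are needed.
The plan below uses exactly 9 crossings, so it is optimal:
1. 2 cannibals → the right bank.  (the left bank: 6M 2C; the right bank: 0M 2C)
2. 1 cannibal ← the left bank.  (the left bank: 6M 3C; the right bank: 0M 1C)
3. 3 cannibals → the right bank.  (the left bank: 6M 0C; the right bank: 0M 4C)
4. 1 cannibal ← the left bank.  (the left bank: 6M 1C; the right bank: 0M 3C)
5. 3 missionaries → the right bank.  (the left bank: 3M 1C; the right bank: 3M 3C)
6. 1 cannibal ← the left bank.  (the left bank: 3M 2C; the right bank: 3M 2C)
7. 1 missionary and 2 cannibals → the right bank.  (the left bank: 2M 0C; the right bank: 4M 4C)
8. 1 cannibal ← the left bank.  (the left bank: 2M 1C; the right bank: 4M 3C)
9. 2 missionaries and 1 cannibal → the right bank.  (the left bank: 0M 0C; the right bank: 6M 4C)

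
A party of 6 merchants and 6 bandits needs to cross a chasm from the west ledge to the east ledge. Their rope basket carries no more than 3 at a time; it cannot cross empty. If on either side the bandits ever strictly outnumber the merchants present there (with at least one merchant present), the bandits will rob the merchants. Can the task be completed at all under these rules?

Following every safe sequence of crossings from the start, the most of the 12 that can be at the east ledge as the rope basket arrives there on crossings 1, 3, 5 is 3, 5, 6 respectively; the best ever achieved is 6 of 12.
From crossing 7 on, no configuration arises that was not already reachable earlier: only 17 distinct safe configurations (who is on which side, and where the rope basket is) can ever be reached, none of them has everyone across, and every continuation just revisits them. They are: 0 merchants + 0 bandits across (rope basket back at the start); 0 merchants + 1 bandit across (rope basket there); 0 merchants + 1 bandit across (rope basket back at the start); 0 merchants + 2 bandits across (rope basket there); 0 merchants + 2 bandits across (rope basket back at the start); 0 merchants + 3 bandits across (rope basket there); 0 merchants + 3 bandits across (rope basket back at the start); 0 merchants + 4 bandits across (rope basket there); 0 merchants + 4 bandits across (rope basket back at the start); 0 merchants + 5 bandits across (rope basket there); 0 merchants + 5 bandits across (rope basket back at the start); 0 merchants + 6 bandits across (rope basket there); 1 merchant + 1 bandit across (rope basket there); 1 merchant + 1 bandit across (rope basket back at the start); 2 merchants + 2 bandits across (rope basket there); 2 merchants + 2 bandits across (rope basket back at the start); 3 merchants + 3 bandits across (rope basket there). So no valid plan exists.

No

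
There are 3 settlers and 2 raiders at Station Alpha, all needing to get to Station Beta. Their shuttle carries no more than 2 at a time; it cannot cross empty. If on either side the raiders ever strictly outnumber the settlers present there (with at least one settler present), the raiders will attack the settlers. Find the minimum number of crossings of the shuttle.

7

Counting alone: each trip to Station Beta takes at most 2 across and each return brings at least 1 back, so after t trips out (and t−1 returns) at most 2t − (t−1) of the 5 are across; that first reaches 5 at t = 4, so at least 7 crossings are needed.
The plan below uses exactly 7 crossings, so it is optimal:
1. 2 raiders → Station Beta.  (Station Alpha: 3S 0R; Station Beta: 0S 2R)
2. 1 raider ← Station Alpha.  (Station Alpha: 3S 1R; Station Beta: 0S 1R)
3. 2 settlers → Station Beta.  (Station Alpha: 1S 1R; Station Beta: 2S 1R)
4. 1 settler ← Station Alpha.  (Station Alpha: 2S 1R; Station Beta: 1S 1R)
5. 1 settler and 1 raider → Station Beta.  (Station Alpha: 1S 0R; Station Beta: 2S 2R)
6. 1 raider ← Station Alpha.  (Station Alpha: 1S 1R; Station Beta: 2S 1R)
7. 1 settler and 1 raider → Station Beta.  (Station Alpha: 0S 0R; Station Beta: 3S 2R)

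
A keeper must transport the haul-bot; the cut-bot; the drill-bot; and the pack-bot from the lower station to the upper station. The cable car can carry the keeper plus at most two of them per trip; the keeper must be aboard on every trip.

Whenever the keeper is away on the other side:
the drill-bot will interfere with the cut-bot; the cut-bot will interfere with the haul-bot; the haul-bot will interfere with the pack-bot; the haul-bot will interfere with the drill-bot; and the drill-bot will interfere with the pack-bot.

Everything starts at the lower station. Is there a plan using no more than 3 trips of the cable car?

Counting alone: the keeper can take at most 2 across per trip to the upper station, so moving all 4 needs at least 2 loaded trips out, with a return between consecutive ones — at least 3 crossings.
The safety rule pushes this higher. Following every safe sequence of crossings, the most of the 4 that can be at the upper station as the cable car arrives there on crossing 3 is 3 — never all 4.
So the move cannot be finished within 3 crossings. (The shortest complete plan takes 5:)
1. Keeper goes to the upper station with the drill-bot and the haul-bot.  [the lower station: the cut-bot, the pack-bot | the upper station: the drill-bot, the haul-bot]
2. Keeper goes back to the lower station with the haul-bot.  [the lower station: the cut-bot, the haul-bot, the pack-bot | the upper station: the drill-bot]
3. Keeper goes to the upper station with the cut-bot and the pack-bot.  [the lower station: the haul-bot | the upper station: the cut-bot, the drill-bot, the pack-bot]
4. Keeper goes back to the lower station with the drill-bot.  [the lower station: the drill-bot, the haul-bot | the upper station: the cut-bot, the pack-bot]
5. Keeper goes to the upper station with the drill-bot and the haul-bot.  [the lower station: — | the upper station: the cut-bot, the drill-bot, the haul-bot, the pack-bot]

No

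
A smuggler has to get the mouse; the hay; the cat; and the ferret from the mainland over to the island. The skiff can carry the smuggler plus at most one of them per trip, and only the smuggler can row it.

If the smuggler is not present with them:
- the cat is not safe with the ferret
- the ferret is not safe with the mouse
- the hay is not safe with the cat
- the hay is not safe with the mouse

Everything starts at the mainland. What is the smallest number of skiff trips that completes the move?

Whatever the first load, the items left behind include a forbidden pair without the smuggler. No opening move is safe, so no plan exists.

impossible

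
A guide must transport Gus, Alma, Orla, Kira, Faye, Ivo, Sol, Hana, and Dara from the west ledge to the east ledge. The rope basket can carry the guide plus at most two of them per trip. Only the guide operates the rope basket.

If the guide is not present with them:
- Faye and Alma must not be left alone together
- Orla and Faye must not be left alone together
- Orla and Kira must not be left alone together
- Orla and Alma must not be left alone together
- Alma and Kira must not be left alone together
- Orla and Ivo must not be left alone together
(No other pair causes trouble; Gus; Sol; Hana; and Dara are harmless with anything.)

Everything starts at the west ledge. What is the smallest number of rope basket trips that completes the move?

15

Counting alone: the guide can take at most 2 across per trip to the east ledge, so moving all 9 needs at least 5 loaded trips out, with a return between consecutive ones — at least 9 crossings.
The safety rule pushes this higher. Following every safe sequence of crossings, the most of the 9 that can be at the east ledge as the rope basket arrives there on crossings 9, 11, 13 is 6, 7, 8 respectively — never all 9.
So no plan with fewer than 15 crossings exists, and this one achieves 15:
1. Guide goes to the east ledge with Alma and Orla.  [the west ledge: Dara, Faye, Gus, Hana, Ivo, Kira, Sol | the east ledge: Alma, Orla]
2. Guide goes back to the west ledge with Alma.  [the west ledge: Alma, Dara, Faye, Gus, Hana, Ivo, Kira, Sol | the east ledge: Orla]
3. Guide goes to the east ledge with Alma and Gus.  [the west ledge: Dara, Faye, Hana, Ivo, Kira, Sol | the east ledge: Alma, Gus, Orla]
4. Guide goes back to the west ledge with Alma.  [the west ledge: Alma, Dara, Faye, Hana, Ivo, Kira, Sol | the east ledge: Gus, Orla]
5. Guide goes to the east ledge with Alma and Ivo.  [the west ledge: Dara, Faye, Hana, Kira, Sol | the east ledge: Alma, Gus, Ivo, Orla]
6. Guide goes back to the west ledge with Orla.  [the west ledge: Dara, Faye, Hana, Kira, Orla, Sol | the east ledge: Alma, Gus, Ivo]
7. Guide goes to the east ledge with Orla and Sol.  [the west ledge: Dara, Faye, Hana, Kira | the east ledge: Alma, Gus, Ivo, Orla, Sol]
8. Guide goes back to the west ledge with Orla.  [the west ledge: Dara, Faye, Hana, Kira, Orla | the east ledge: Alma, Gus, Ivo, Sol]
9. Guide goes to the east ledge with Hana and Orla.  [the west ledge: Dara, Faye, Kira | the east ledge: Alma, Gus, Hana, Ivo, Orla, Sol]
10. Guide goes back to the west ledge with Orla.  [the west ledge: Dara, Faye, Kira, Orla | the east ledge: Alma, Gus, Hana, Ivo, Sol]
11. Guide goes to the east ledge with Dara and Orla.  [the west ledge: Faye, Kira | the east ledge: Alma, Dara, Gus, Hana, Ivo, Orla, Sol]
12. Guide goes back to the west ledge with Orla.  [the west ledge: Faye, Kira, Orla | the east ledge: Alma, Dara, Gus, Hana, Ivo, Sol]
13. Guide goes to the east ledge with Faye and Kira.  [the west ledge: Orla | the east ledge: Alma, Dara, Faye, Gus, Hana, Ivo, Kira, Sol]
14. Guide goes back to the west ledge with Alma.  [the west ledge: Alma, Orla | the east ledge: Dara, Faye, Gus, Hana, Ivo, Kira, Sol]
15. Guide goes to the east ledge with Alma and Orla.  [the west ledge: — | the east ledge: Alma, Dara, Faye, Gus, Hana, Ivo, Kira, Orla, Sol]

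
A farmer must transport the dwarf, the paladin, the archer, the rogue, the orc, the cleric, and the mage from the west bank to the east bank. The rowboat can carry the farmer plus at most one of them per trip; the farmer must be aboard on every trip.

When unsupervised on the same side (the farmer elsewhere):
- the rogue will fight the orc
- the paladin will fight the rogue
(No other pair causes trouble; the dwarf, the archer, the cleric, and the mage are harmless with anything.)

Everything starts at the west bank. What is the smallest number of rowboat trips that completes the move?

Counting alone: the farmer can take at most 1 across per trip to the east bank, so moving all 7 needs at least 7 loaded trips out, with a return between consecutive ones — at least 13 crossings.
The safety rule pushes this higher. Following every safe sequence of crossings, the most of the 7 that can be at the east bank as the rowboat arrives there on crossing 13 is 6 — never all 7.
So no plan with fewer than 15 crossings exists, and this one achieves 15:
1. Farmer goes to the east bank with the rogue.  [the west bank: the archer, the cleric, the dwarf, the mage, the orc, the paladin | the east bank: the rogue]
2. Farmer goes back to the west bank alone.  [the west bank: the archer, the cleric, the dwarf, the mage, the orc, the paladin | the east bank: the rogue]
3. Farmer goes to the east bank with the dwarf.  [the west bank: the archer, the cleric, the mage, the orc, the paladin | the east bank: the dwarf, the rogue]
4. Farmer goes back to the west bank alone.  [the west bank: the archer, the cleric, the mage, the orc, the paladin | the east bank: the dwarf, the rogue]
5. Farmer goes to the east bank with the paladin.  [the west bank: the archer, the cleric, the mage, the orc | the east bank: the dwarf, the paladin, the rogue]
6. Farmer goes back to the west bank with the rogue.  [the west bank: the archer, the cleric, the mage, the orc, the rogue | the east bank: the dwarf, the paladin]
7. Farmer goes to the east bank with the orc.  [the west bank: the archer, the cleric, the mage, the rogue | the east bank: the dwarf, the orc, the paladin]
8. Farmer goes back to the west bank alone.  [the west bank: the archer, the cleric, the mage, the rogue | the east bank: the dwarf, the orc, the paladin]
9. Farmer goes to the east bank with the archer.  [the west bank: the cleric, the mage, the rogue | the east bank: the archer, the dwarf, the orc, the paladin]
10. Farmer goes back to the west bank alone.  [the west bank: the cleric, the mage, the rogue | the east bank: the archer, the dwarf, the orc, the paladin]
11. Farmer goes to the east bank with the cleric.  [the west bank: the mage, the rogue | the east bank: the archer, the cleric, the dwarf, the orc, the paladin]
12. Farmer goes back to the west bank alone.  [the west bank: the mage, the rogue | the east bank: the archer, the cleric, the dwarf, the orc, the paladin]
13. Farmer goes to the east bank with the mage.  [the west bank: the rogue | the east bank: the archer, the cleric, the dwarf, the mage, the orc, the paladin]
14. Farmer goes back to the west bank alone.  [the west bank: the rogue | the east bank: the archer, the cleric, the dwarf, the mage, the orc, the paladin]
15. Farmer goes to the east bank with the rogue.  [the west bank: — | the east bank: the archer, the cleric, the dwarf, the mage, the orc, the paladin, the rogue]

15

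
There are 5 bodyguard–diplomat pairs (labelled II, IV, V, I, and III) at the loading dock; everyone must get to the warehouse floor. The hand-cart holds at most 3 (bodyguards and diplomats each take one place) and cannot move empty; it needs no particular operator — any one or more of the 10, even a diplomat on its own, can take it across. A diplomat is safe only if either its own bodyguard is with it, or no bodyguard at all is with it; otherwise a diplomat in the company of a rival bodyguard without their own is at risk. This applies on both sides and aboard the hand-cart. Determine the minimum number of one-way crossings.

Counting alone: each trip to the warehouse floor takes at most 3 across and each return brings at least 1 back, so after t trips out (and t−1 returns) at most 3t − (t−1) of the 10 are across; that first reaches 10 at t = 5, so at least 9 crossings are needed.
The safety rule pushes this higher. Following every safe sequence of crossings, the most of the 10 that can be at the warehouse floor as the hand-cart arrives there on crossing 9 is 9 — never all 10.
So no plan with fewer than 11 crossings exists, and this one achieves 11:
1. bodyguard II and diplomat II cross → the warehouse floor.
2. bodyguard II crosses ← the loading dock.
3. diplomat I, diplomat IV, and diplomat V cross → the warehouse floor.
4. diplomat II crosses ← the loading dock.
5. bodyguard I, bodyguard IV, and bodyguard V cross → the warehouse floor.
6. bodyguard IV and diplomat IV cross ← the loading dock.
7. bodyguard II, bodyguard III, and bodyguard IV cross → the warehouse floor.
8. diplomat V crosses ← the loading dock.
9. diplomat II and diplomat IV cross → the warehouse floor.
10. diplomat II crosses ← the loading dock.
11. diplomat II, diplomat III, and diplomat V cross → the warehouse floor.

11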